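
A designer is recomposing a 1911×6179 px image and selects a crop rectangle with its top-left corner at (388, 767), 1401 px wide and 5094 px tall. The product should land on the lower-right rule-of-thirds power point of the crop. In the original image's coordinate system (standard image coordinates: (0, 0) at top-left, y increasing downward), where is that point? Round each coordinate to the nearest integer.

One third of the crop width 1401 is 467.00 px.
One third of the crop height 5094 is 1698.00 px.
The lower-right point is two-thirds across and two-thirds down within the crop:
x = 388 + 2 × 467.00 ≈ 1322; y = 767 + 2 × 1698.00 ≈ 4163.

(1322, 4163)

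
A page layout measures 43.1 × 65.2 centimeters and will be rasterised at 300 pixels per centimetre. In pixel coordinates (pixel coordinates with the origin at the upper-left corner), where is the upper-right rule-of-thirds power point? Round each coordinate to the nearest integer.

In pixels the canvas is 43.1 × 300 = 12930 wide and 65.2 × 300 = 19560 tall.
The upper-right point is two-thirds across and one-third down:
x = 2 × 12930/3 ≈ 8620; y = 1 × 19560/3 ≈ 6520.

(8620, 6520)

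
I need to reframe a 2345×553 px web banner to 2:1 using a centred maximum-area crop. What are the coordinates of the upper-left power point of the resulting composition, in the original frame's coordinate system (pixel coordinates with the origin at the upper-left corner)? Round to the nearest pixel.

2345/553 > 2/1, so the 2:1 crop keeps the full height 553 and trims width to 553 × 2/1 = 1106.00 px.
Left offset = (2345 − 1106.00)/2 = 619.50 px; top offset = 0.
Upper-left is one-third across and one-third down within the crop:
x = 619.50 + 1 × 1106.00/3 ≈ 988; y = 0.00 + 1 × 553.00/3 ≈ 184.

(988, 184)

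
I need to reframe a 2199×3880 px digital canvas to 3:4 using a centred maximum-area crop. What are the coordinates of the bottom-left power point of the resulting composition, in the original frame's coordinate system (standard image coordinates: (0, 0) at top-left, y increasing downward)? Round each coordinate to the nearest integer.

x = 733 px, y = 2429 px

2199/3880 < 3/4, so the 3:4 crop keeps the full width 2199 and trims height to 2199 × 4/3 = 2932.00 px.
Top offset = (3880 − 2932.00)/2 = 474.00 px; left offset = 0.
Bottom-left is one-third across and two-thirds down within the crop:
x = 0.00 + 1 × 2199.00/3 ≈ 733; y = 474.00 + 2 × 2932.00/3 ≈ 2429.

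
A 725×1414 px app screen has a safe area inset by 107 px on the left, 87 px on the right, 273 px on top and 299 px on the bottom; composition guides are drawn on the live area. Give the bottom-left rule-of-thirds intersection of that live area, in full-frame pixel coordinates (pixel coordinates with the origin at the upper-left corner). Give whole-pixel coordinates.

x = 284 px, y = 834 px

Content width = 725 − 107 − 87 = 531 px; content height = 1414 − 273 − 299 = 842 px.
Bottom-left is one-third across and two-thirds down within the live area.
x = 107 + 1 × 531/3 = 107 + 177.00 ≈ 284
y = 273 + 2 × 842/3 = 273 + 561.33 ≈ 834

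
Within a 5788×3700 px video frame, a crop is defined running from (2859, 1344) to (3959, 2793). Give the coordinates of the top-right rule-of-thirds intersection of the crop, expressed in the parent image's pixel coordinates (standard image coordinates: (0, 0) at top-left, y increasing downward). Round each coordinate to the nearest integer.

Crop width = 3959 − 2859 = 1100 px; one third is 366.67 px.
Crop height = 2793 − 1344 = 1449 px; one third is 483.00 px.
The top-right point is two-thirds across and one-third down within the crop:
x = 2859 + 2 × 366.67 ≈ 3592; y = 1344 + 1 × 483.00 ≈ 1827.

x = 3592 px, y = 1827 px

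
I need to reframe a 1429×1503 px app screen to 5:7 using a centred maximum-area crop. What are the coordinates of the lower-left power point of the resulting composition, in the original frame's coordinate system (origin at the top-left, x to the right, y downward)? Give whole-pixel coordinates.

1429/1503 > 5/7, so the 5:7 crop keeps the full height 1503 and trims width to 1503 × 5/7 = 1073.57 px.
Left offset = (1429 − 1073.57)/2 = 177.71 px; top offset = 0.
Lower-left is one-third across and two-thirds down within the crop:
x = 177.71 + 1 × 1073.57/3 ≈ 536; y = 0.00 + 2 × 1503.00/3 ≈ 1002.

x = 536 px, y = 1002 px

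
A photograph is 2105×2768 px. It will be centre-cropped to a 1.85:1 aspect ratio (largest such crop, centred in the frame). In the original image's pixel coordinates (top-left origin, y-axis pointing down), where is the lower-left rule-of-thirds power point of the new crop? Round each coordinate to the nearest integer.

x = 702 px, y = 1574 px

2105/2768 < 1.85/1, so the 1.85:1 crop keeps the full width 2105 and trims height to 2105 × 1/1.85 = 1137.84 px.
Top offset = (2768 − 1137.84)/2 = 815.08 px; left offset = 0.
Lower-left is one-third across and two-thirds down within the crop:
x = 0.00 + 1 × 2105.00/3 ≈ 702; y = 815.08 + 2 × 1137.84/3 ≈ 1574.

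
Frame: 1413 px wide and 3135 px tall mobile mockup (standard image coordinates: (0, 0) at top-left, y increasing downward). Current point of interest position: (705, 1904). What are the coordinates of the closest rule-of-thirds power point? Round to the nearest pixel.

x = 471 px, y = 2090 px

Third lines: x ∈ {471, 942}, y ∈ {1045, 2090}.
705 is closer to x = 471; 1904 is closer to y = 2090.
So the nearest intersection is the lower-left power point.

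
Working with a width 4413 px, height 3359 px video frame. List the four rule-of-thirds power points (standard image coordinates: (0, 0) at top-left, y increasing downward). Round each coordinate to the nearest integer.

One third of 4413 is 1471; one third of 3359 is 1119.67.
Vertical third lines at x = 1471 and x = 2942; horizontal third lines at y = 1120 and y = 2239.

(1471, 1120), (2942, 1120), (1471, 2239), (2942, 2239)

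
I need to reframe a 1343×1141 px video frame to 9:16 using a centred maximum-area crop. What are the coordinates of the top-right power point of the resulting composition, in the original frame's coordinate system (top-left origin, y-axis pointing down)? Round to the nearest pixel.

(778, 380)

1343/1141 > 9/16, so the 9:16 crop keeps the full height 1141 and trims width to 1141 × 9/16 = 641.81 px.
Left offset = (1343 − 641.81)/2 = 350.59 px; top offset = 0.
Top-right is two-thirds across and one-third down within the crop:
x = 350.59 + 2 × 641.81/3 ≈ 778; y = 0.00 + 1 × 1141.00/3 ≈ 380.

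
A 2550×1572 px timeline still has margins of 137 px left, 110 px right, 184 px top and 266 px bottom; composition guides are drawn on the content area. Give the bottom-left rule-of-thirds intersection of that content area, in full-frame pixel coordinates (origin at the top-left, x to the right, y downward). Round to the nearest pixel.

Content width = 2550 − 137 − 110 = 2303 px; content height = 1572 − 184 − 266 = 1122 px.
Bottom-left is one-third across and two-thirds down within the content area.
x = 137 + 1 × 2303/3 = 137 + 767.67 ≈ 905
y = 184 + 2 × 1122/3 = 184 + 748.00 ≈ 932

(905, 932)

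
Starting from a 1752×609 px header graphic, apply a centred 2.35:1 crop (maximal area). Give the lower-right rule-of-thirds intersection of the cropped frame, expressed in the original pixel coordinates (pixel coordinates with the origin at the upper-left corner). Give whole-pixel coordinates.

x = 1115 px, y = 406 px

1752/609 > 2.35/1, so the 2.35:1 crop keeps the full height 609 and trims width to 609 × 2.35/1 = 1431.15 px.
Left offset = (1752 − 1431.15)/2 = 160.42 px; top offset = 0.
Lower-right is two-thirds across and two-thirds down within the crop:
x = 160.42 + 2 × 1431.15/3 ≈ 1115; y = 0.00 + 2 × 609.00/3 ≈ 406.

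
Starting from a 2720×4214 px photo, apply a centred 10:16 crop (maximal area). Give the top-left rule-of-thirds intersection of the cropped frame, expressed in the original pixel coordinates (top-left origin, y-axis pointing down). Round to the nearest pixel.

x = 921 px, y = 1405 px

2720/4214 > 10/16, so the 10:16 crop keeps the full height 4214 and trims width to 4214 × 10/16 = 2633.75 px.
Left offset = (2720 − 2633.75)/2 = 43.12 px; top offset = 0.
Top-left is one-third across and one-third down within the crop:
x = 43.12 + 1 × 2633.75/3 ≈ 921; y = 0.00 + 1 × 4214.00/3 ≈ 1405.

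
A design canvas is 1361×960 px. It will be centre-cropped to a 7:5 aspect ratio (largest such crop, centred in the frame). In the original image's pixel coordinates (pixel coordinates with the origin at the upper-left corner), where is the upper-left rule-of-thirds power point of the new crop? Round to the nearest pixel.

1361/960 > 7/5, so the 7:5 crop keeps the full height 960 and trims width to 960 × 7/5 = 1344.00 px.
Left offset = (1361 − 1344.00)/2 = 8.50 px; top offset = 0.
Upper-left is one-third across and one-third down within the crop:
x = 8.50 + 1 × 1344.00/3 ≈ 457; y = 0.00 + 1 × 960.00/3 ≈ 320.

(457, 320)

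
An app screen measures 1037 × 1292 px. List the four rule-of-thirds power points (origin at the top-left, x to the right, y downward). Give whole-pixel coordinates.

One third of 1037 is 345.67; one third of 1292 is 430.67.
Vertical third lines at x = 346 and x = 691; horizontal third lines at y = 431 and y = 861.

(346, 431), (691, 431), (346, 861), (691, 861)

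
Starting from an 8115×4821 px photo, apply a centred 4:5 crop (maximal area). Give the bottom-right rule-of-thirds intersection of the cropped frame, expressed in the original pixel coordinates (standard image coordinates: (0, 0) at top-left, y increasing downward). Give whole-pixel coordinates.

8115/4821 > 4/5, so the 4:5 crop keeps the full height 4821 and trims width to 4821 × 4/5 = 3856.80 px.
Left offset = (8115 − 3856.80)/2 = 2129.10 px; top offset = 0.
Bottom-right is two-thirds across and two-thirds down within the crop:
x = 2129.10 + 2 × 3856.80/3 ≈ 4700; y = 0.00 + 2 × 4821.00/3 ≈ 3214.

(4700, 3214)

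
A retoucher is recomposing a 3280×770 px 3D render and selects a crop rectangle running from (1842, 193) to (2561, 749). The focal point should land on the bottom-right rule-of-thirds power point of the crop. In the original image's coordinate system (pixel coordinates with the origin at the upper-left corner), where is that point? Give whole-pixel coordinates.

(2321, 564)

Crop width = 2561 − 1842 = 719 px; one third is 239.67 px.
Crop height = 749 − 193 = 556 px; one third is 185.33 px.
The bottom-right point is two-thirds across and two-thirds down within the crop:
x = 1842 + 2 × 239.67 ≈ 2321; y = 193 + 2 × 185.33 ≈ 564.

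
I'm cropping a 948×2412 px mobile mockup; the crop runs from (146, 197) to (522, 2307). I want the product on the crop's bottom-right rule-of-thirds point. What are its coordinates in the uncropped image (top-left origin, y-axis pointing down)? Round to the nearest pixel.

(397, 1604)

Crop width = 522 − 146 = 376 px; one third is 125.33 px.
Crop height = 2307 − 197 = 2110 px; one third is 703.33 px.
The bottom-right point is two-thirds across and two-thirds down within the crop:
x = 146 + 2 × 125.33 ≈ 397; y = 197 + 2 × 703.33 ≈ 1604.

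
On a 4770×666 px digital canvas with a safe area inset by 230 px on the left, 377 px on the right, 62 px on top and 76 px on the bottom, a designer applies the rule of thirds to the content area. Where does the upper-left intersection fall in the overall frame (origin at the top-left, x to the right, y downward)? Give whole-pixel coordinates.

(1618, 238)

Content width = 4770 − 230 − 377 = 4163 px; content height = 666 − 62 − 76 = 528 px.
Upper-left is one-third across and one-third down within the content area.
x = 230 + 1 × 4163/3 = 230 + 1387.67 ≈ 1618
y = 62 + 1 × 528/3 = 62 + 176.00 ≈ 238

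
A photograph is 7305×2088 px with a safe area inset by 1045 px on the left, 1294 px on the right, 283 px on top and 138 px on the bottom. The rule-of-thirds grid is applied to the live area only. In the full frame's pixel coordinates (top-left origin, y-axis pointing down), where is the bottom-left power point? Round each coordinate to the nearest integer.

(2700, 1394)

Content width = 7305 − 1045 − 1294 = 4966 px; content height = 2088 − 283 − 138 = 1667 px.
Bottom-left is one-third across and two-thirds down within the live area.
x = 1045 + 1 × 4966/3 = 1045 + 1655.33 ≈ 2700
y = 283 + 2 × 1667/3 = 283 + 1111.33 ≈ 1394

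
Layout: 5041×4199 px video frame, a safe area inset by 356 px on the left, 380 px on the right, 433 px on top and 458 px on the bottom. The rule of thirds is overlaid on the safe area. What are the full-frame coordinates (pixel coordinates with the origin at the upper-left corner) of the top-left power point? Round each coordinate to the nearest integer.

Content width = 5041 − 356 − 380 = 4305 px; content height = 4199 − 433 − 458 = 3308 px.
Top-left is one-third across and one-third down within the safe area.
x = 356 + 1 × 4305/3 = 356 + 1435.00 ≈ 1791
y = 433 + 1 × 3308/3 = 433 + 1102.67 ≈ 1536

(1791, 1536)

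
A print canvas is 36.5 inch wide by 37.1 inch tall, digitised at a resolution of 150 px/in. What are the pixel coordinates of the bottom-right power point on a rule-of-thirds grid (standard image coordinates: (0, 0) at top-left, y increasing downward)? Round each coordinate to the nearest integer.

x = 3650 px, y = 3710 px

In pixels the canvas is 36.5 × 150 = 5475 wide and 37.1 × 150 = 5565 tall.
The bottom-right point is two-thirds across and two-thirds down:
x = 2 × 5475/3 ≈ 3650; y = 2 × 5565/3 ≈ 3710.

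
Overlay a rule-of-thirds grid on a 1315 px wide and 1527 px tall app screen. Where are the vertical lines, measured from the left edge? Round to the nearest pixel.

1315 / 3 = 438.33, so the vertical lines sit at one and two thirds of 1315.

438 px and 877 px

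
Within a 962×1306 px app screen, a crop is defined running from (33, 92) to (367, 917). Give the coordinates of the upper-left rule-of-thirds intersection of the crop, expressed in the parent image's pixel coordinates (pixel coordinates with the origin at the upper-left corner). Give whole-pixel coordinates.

Crop width = 367 − 33 = 334 px; one third is 111.33 px.
Crop height = 917 − 92 = 825 px; one third is 275.00 px.
The upper-left point is one-third across and one-third down within the crop:
x = 33 + 1 × 111.33 ≈ 144; y = 92 + 1 × 275.00 ≈ 367.

x = 144 px, y = 367 px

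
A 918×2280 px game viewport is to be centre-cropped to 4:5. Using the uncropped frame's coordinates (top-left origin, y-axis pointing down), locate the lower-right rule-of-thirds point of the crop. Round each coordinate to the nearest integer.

918/2280 < 4/5, so the 4:5 crop keeps the full width 918 and trims height to 918 × 5/4 = 1147.50 px.
Top offset = (2280 − 1147.50)/2 = 566.25 px; left offset = 0.
Lower-right is two-thirds across and two-thirds down within the crop:
x = 0.00 + 2 × 918.00/3 ≈ 612; y = 566.25 + 2 × 1147.50/3 ≈ 1331.

x = 612 px, y = 1331 px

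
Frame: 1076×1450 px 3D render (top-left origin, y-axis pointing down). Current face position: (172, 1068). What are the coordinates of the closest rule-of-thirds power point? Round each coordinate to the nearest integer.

(359, 967)

Third lines: x ∈ {359, 717}, y ∈ {483, 967}.
172 is closer to x = 359; 1068 is closer to y = 967.
So the nearest intersection is the lower-left power point.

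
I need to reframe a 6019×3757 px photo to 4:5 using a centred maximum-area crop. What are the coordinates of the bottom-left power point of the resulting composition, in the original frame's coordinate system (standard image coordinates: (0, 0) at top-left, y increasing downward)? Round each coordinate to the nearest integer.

6019/3757 > 4/5, so the 4:5 crop keeps the full height 3757 and trims width to 3757 × 4/5 = 3005.60 px.
Left offset = (6019 − 3005.60)/2 = 1506.70 px; top offset = 0.
Bottom-left is one-third across and two-thirds down within the crop:
x = 1506.70 + 1 × 3005.60/3 ≈ 2509; y = 0.00 + 2 × 3757.00/3 ≈ 2505.

x = 2509 px, y = 2505 px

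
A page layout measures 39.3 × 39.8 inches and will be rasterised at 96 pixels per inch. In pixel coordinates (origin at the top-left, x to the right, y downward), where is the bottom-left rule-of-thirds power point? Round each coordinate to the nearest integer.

In pixels the canvas is 39.3 × 96 = 3772.8 wide and 39.8 × 96 = 3820.8 tall.
The bottom-left point is one-third across and two-thirds down:
x = 1 × 3772.8/3 ≈ 1258; y = 2 × 3820.8/3 ≈ 2547.

(1258, 2547)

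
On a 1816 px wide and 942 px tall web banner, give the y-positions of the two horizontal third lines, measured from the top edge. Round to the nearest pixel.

942 / 3 = 314, so the horizontal lines sit at one and two thirds of 942.

314 px and 628 px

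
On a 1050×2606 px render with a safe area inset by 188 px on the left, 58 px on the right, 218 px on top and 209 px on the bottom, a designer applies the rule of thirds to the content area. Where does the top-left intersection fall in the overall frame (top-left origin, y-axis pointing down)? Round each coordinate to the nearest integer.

x = 456 px, y = 944 px

Content width = 1050 − 188 − 58 = 804 px; content height = 2606 − 218 − 209 = 2179 px.
Top-left is one-third across and one-third down within the content area.
x = 188 + 1 × 804/3 = 188 + 268.00 ≈ 456
y = 218 + 1 × 2179/3 = 218 + 726.33 ≈ 944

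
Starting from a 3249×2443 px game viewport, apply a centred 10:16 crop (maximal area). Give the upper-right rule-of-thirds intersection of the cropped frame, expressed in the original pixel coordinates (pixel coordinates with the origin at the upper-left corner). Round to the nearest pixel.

3249/2443 > 10/16, so the 10:16 crop keeps the full height 2443 and trims width to 2443 × 10/16 = 1526.88 px.
Left offset = (3249 − 1526.88)/2 = 861.06 px; top offset = 0.
Upper-right is two-thirds across and one-third down within the crop:
x = 861.06 + 2 × 1526.88/3 ≈ 1879; y = 0.00 + 1 × 2443.00/3 ≈ 814.

(1879, 814)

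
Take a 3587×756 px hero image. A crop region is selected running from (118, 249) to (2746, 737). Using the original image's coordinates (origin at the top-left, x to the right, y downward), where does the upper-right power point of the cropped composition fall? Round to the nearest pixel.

(1870, 412)

Crop width = 2746 − 118 = 2628 px; one third is 876.00 px.
Crop height = 737 − 249 = 488 px; one third is 162.67 px.
The upper-right point is two-thirds across and one-third down within the crop:
x = 118 + 2 × 876.00 ≈ 1870; y = 249 + 1 × 162.67 ≈ 412.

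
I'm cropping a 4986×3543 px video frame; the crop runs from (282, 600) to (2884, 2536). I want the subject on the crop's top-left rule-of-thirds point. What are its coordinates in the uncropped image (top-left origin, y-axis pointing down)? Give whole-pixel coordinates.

(1149, 1245)

Crop width = 2884 − 282 = 2602 px; one third is 867.33 px.
Crop height = 2536 − 600 = 1936 px; one third is 645.33 px.
The top-left point is one-third across and one-third down within the crop:
x = 282 + 1 × 867.33 ≈ 1149; y = 600 + 1 × 645.33 ≈ 1245.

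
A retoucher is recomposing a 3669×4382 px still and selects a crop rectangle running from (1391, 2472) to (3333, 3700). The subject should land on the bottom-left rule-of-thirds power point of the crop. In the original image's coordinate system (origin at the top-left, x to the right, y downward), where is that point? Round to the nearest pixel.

x = 2038 px, y = 3291 px

Crop width = 3333 − 1391 = 1942 px; one third is 647.33 px.
Crop height = 3700 − 2472 = 1228 px; one third is 409.33 px.
The bottom-left point is one-third across and two-thirds down within the crop:
x = 1391 + 1 × 647.33 ≈ 2038; y = 2472 + 2 × 409.33 ≈ 3291.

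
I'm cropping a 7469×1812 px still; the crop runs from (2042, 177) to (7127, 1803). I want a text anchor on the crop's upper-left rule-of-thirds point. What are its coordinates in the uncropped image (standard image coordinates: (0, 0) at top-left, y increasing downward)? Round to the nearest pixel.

Crop width = 7127 − 2042 = 5085 px; one third is 1695.00 px.
Crop height = 1803 − 177 = 1626 px; one third is 542.00 px.
The upper-left point is one-third across and one-third down within the crop:
x = 2042 + 1 × 1695.00 ≈ 3737; y = 177 + 1 × 542.00 ≈ 719.

x = 3737 px, y = 719 px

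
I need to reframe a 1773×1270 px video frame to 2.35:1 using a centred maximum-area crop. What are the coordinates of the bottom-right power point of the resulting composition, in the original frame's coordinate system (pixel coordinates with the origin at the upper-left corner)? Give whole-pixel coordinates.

(1182, 761)

1773/1270 < 2.35/1, so the 2.35:1 crop keeps the full width 1773 and trims height to 1773 × 1/2.35 = 754.47 px.
Top offset = (1270 − 754.47)/2 = 257.77 px; left offset = 0.
Bottom-right is two-thirds across and two-thirds down within the crop:
x = 0.00 + 2 × 1773.00/3 ≈ 1182; y = 257.77 + 2 × 754.47/3 ≈ 761.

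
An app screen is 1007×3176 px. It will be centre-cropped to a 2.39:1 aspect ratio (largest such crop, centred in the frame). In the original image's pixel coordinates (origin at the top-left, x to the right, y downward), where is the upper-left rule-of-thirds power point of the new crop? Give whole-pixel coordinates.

x = 336 px, y = 1518 px

1007/3176 < 2.39/1, so the 2.39:1 crop keeps the full width 1007 and trims height to 1007 × 1/2.39 = 421.34 px.
Top offset = (3176 − 421.34)/2 = 1377.33 px; left offset = 0.
Upper-left is one-third across and one-third down within the crop:
x = 0.00 + 1 × 1007.00/3 ≈ 336; y = 1377.33 + 1 × 421.34/3 ≈ 1518.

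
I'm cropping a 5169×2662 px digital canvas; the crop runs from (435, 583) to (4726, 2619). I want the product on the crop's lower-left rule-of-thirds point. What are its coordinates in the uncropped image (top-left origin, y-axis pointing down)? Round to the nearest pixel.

x = 1865 px, y = 1940 px

Crop width = 4726 − 435 = 4291 px; one third is 1430.33 px.
Crop height = 2619 − 583 = 2036 px; one third is 678.67 px.
The lower-left point is one-third across and two-thirds down within the crop:
x = 435 + 1 × 1430.33 ≈ 1865; y = 583 + 2 × 678.67 ≈ 1940.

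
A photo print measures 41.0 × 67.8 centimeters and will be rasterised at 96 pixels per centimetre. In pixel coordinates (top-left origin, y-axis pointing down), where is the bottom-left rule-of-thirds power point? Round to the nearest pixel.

(1312, 4339)

In pixels the canvas is 41.0 × 96 = 3936 wide and 67.8 × 96 = 6508.8 tall.
The bottom-left point is one-third across and two-thirds down:
x = 1 × 3936/3 ≈ 1312; y = 2 × 6508.8/3 ≈ 4339.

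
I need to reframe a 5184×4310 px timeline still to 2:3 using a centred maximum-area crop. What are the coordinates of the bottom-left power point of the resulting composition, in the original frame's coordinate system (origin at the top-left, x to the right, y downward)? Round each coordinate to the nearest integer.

5184/4310 > 2/3, so the 2:3 crop keeps the full height 4310 and trims width to 4310 × 2/3 = 2873.33 px.
Left offset = (5184 − 2873.33)/2 = 1155.33 px; top offset = 0.
Bottom-left is one-third across and two-thirds down within the crop:
x = 1155.33 + 1 × 2873.33/3 ≈ 2113; y = 0.00 + 2 × 4310.00/3 ≈ 2873.

(2113, 2873)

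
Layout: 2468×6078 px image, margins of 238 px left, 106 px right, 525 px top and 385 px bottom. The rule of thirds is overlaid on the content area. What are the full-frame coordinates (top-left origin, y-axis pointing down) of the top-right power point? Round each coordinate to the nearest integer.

(1654, 2248)

Content width = 2468 − 238 − 106 = 2124 px; content height = 6078 − 525 − 385 = 5168 px.
Top-right is two-thirds across and one-third down within the content area.
x = 238 + 2 × 2124/3 = 238 + 1416.00 ≈ 1654
y = 525 + 1 × 5168/3 = 525 + 1722.67 ≈ 2248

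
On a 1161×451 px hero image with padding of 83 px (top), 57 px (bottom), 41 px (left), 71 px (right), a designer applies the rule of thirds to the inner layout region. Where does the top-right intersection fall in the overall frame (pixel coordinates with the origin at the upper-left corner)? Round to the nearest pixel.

(740, 187)

Content width = 1161 − 41 − 71 = 1049 px; content height = 451 − 83 − 57 = 311 px.
Top-right is two-thirds across and one-third down within the inner layout region.
x = 41 + 2 × 1049/3 = 41 + 699.33 ≈ 740
y = 83 + 1 × 311/3 = 83 + 103.67 ≈ 187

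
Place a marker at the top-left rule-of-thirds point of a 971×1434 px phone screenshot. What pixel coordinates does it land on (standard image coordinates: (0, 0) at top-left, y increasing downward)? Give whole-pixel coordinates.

The top-left point sits one-third of the way across and one-third of the way down.
x = 1 × 971/3 ≈ 324; y = 1 × 1434/3 ≈ 478.

(324, 478)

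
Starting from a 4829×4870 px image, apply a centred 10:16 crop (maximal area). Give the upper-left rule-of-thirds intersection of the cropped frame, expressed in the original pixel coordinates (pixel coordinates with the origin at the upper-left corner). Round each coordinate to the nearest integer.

4829/4870 > 10/16, so the 10:16 crop keeps the full height 4870 and trims width to 4870 × 10/16 = 3043.75 px.
Left offset = (4829 − 3043.75)/2 = 892.62 px; top offset = 0.
Upper-left is one-third across and one-third down within the crop:
x = 892.62 + 1 × 3043.75/3 ≈ 1907; y = 0.00 + 1 × 4870.00/3 ≈ 1623.

(1907, 1623)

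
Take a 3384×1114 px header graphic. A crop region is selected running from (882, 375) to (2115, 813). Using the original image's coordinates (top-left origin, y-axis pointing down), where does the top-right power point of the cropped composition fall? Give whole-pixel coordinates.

(1704, 521)

Crop width = 2115 − 882 = 1233 px; one third is 411.00 px.
Crop height = 813 − 375 = 438 px; one third is 146.00 px.
The top-right point is two-thirds across and one-third down within the crop:
x = 882 + 2 × 411.00 ≈ 1704; y = 375 + 1 × 146.00 ≈ 521.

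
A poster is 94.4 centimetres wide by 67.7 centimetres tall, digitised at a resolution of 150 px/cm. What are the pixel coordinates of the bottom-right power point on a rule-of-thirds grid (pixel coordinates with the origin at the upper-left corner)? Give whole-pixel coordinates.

(9440, 6770)

In pixels the canvas is 94.4 × 150 = 14160 wide and 67.7 × 150 = 10155 tall.
The bottom-right point is two-thirds across and two-thirds down:
x = 2 × 14160/3 ≈ 9440; y = 2 × 10155/3 ≈ 6770.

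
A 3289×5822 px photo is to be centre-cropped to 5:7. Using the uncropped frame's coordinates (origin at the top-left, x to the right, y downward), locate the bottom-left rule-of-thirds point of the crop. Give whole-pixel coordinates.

3289/5822 < 5/7, so the 5:7 crop keeps the full width 3289 and trims height to 3289 × 7/5 = 4604.60 px.
Top offset = (5822 − 4604.60)/2 = 608.70 px; left offset = 0.
Bottom-left is one-third across and two-thirds down within the crop:
x = 0.00 + 1 × 3289.00/3 ≈ 1096; y = 608.70 + 2 × 4604.60/3 ≈ 3678.

(1096, 3678)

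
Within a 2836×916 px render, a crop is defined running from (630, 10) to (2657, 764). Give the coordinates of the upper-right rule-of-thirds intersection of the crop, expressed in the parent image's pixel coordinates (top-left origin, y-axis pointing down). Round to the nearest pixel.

Crop width = 2657 − 630 = 2027 px; one third is 675.67 px.
Crop height = 764 − 10 = 754 px; one third is 251.33 px.
The upper-right point is two-thirds across and one-third down within the crop:
x = 630 + 2 × 675.67 ≈ 1981; y = 10 + 1 × 251.33 ≈ 261.

x = 1981 px, y = 261 px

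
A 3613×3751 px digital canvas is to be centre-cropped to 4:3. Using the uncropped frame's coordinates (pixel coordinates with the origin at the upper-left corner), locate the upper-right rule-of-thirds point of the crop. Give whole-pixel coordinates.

(2409, 1424)

3613/3751 < 4/3, so the 4:3 crop keeps the full width 3613 and trims height to 3613 × 3/4 = 2709.75 px.
Top offset = (3751 − 2709.75)/2 = 520.62 px; left offset = 0.
Upper-right is two-thirds across and one-third down within the crop:
x = 0.00 + 2 × 3613.00/3 ≈ 2409; y = 520.62 + 1 × 2709.75/3 ≈ 1424.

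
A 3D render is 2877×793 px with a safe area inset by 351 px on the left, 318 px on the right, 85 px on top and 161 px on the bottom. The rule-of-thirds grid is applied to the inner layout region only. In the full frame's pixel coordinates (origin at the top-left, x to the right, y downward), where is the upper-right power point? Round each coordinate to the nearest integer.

Content width = 2877 − 351 − 318 = 2208 px; content height = 793 − 85 − 161 = 547 px.
Upper-right is two-thirds across and one-third down within the inner layout region.
x = 351 + 2 × 2208/3 = 351 + 1472.00 ≈ 1823
y = 85 + 1 × 547/3 = 85 + 182.33 ≈ 267

x = 1823 px, y = 267 px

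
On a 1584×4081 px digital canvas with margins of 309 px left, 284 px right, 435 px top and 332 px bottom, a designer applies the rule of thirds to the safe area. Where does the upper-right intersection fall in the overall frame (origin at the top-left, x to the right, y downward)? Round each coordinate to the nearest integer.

Content width = 1584 − 309 − 284 = 991 px; content height = 4081 − 435 − 332 = 3314 px.
Upper-right is two-thirds across and one-third down within the safe area.
x = 309 + 2 × 991/3 = 309 + 660.67 ≈ 970
y = 435 + 1 × 3314/3 = 435 + 1104.67 ≈ 1540

x = 970 px, y = 1540 px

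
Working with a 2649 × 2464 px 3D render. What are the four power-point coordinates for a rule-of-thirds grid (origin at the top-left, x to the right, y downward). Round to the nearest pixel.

One third of 2649 is 883; one third of 2464 is 821.33.
Vertical third lines at x = 883 and x = 1766; horizontal third lines at y = 821 and y = 1643.

(883, 821), (1766, 821), (883, 1643), (1766, 1643)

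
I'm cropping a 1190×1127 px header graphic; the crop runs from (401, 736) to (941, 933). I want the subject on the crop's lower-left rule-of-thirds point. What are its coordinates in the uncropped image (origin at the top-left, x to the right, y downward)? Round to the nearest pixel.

Crop width = 941 − 401 = 540 px; one third is 180.00 px.
Crop height = 933 − 736 = 197 px; one third is 65.67 px.
The lower-left point is one-third across and two-thirds down within the crop:
x = 401 + 1 × 180.00 ≈ 581; y = 736 + 2 × 65.67 ≈ 867.

(581, 867)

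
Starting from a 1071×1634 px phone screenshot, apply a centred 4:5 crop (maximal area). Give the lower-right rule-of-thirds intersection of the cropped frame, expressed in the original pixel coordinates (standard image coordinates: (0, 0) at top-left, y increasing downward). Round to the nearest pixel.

x = 714 px, y = 1040 px

1071/1634 < 4/5, so the 4:5 crop keeps the full width 1071 and trims height to 1071 × 5/4 = 1338.75 px.
Top offset = (1634 − 1338.75)/2 = 147.62 px; left offset = 0.
Lower-right is two-thirds across and two-thirds down within the crop:
x = 0.00 + 2 × 1071.00/3 ≈ 714; y = 147.62 + 2 × 1338.75/3 ≈ 1040.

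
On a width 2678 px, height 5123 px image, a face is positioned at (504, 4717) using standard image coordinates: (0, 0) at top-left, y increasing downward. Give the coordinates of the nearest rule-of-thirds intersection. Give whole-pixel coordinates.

Third lines: x ∈ {893, 1785}, y ∈ {1708, 3415}.
504 is closer to x = 893; 4717 is closer to y = 3415.
So the nearest intersection is the lower-left power point.

x = 893 px, y = 3415 px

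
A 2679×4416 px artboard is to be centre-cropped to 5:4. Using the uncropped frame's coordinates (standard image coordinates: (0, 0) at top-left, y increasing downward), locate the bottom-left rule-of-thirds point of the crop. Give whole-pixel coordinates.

2679/4416 < 5/4, so the 5:4 crop keeps the full width 2679 and trims height to 2679 × 4/5 = 2143.20 px.
Top offset = (4416 − 2143.20)/2 = 1136.40 px; left offset = 0.
Bottom-left is one-third across and two-thirds down within the crop:
x = 0.00 + 1 × 2679.00/3 ≈ 893; y = 1136.40 + 2 × 2143.20/3 ≈ 2565.

x = 893 px, y = 2565 px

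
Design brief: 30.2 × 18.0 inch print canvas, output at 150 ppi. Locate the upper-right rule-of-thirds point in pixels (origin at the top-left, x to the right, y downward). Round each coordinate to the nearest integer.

x = 3020 px, y = 900 px

In pixels the canvas is 30.2 × 150 = 4530 wide and 18.0 × 150 = 2700 tall.
The upper-right point is two-thirds across and one-third down:
x = 2 × 4530/3 ≈ 3020; y = 1 × 2700/3 ≈ 900.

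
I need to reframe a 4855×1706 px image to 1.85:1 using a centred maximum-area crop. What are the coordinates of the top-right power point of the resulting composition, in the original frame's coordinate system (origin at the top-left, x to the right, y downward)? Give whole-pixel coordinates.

4855/1706 > 1.85/1, so the 1.85:1 crop keeps the full height 1706 and trims width to 1706 × 1.85/1 = 3156.10 px.
Left offset = (4855 − 3156.10)/2 = 849.45 px; top offset = 0.
Top-right is two-thirds across and one-third down within the crop:
x = 849.45 + 2 × 3156.10/3 ≈ 2954; y = 0.00 + 1 × 1706.00/3 ≈ 569.

(2954, 569)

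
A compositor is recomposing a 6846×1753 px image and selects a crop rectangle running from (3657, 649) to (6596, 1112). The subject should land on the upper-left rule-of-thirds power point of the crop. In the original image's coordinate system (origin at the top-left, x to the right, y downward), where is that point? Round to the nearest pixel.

Crop width = 6596 − 3657 = 2939 px; one third is 979.67 px.
Crop height = 1112 − 649 = 463 px; one third is 154.33 px.
The upper-left point is one-third across and one-third down within the crop:
x = 3657 + 1 × 979.67 ≈ 4637; y = 649 + 1 × 154.33 ≈ 803.

(4637, 803)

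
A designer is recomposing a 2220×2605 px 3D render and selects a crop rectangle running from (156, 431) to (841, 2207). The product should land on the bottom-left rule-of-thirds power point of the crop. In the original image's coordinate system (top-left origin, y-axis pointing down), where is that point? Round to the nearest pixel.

Crop width = 841 − 156 = 685 px; one third is 228.33 px.
Crop height = 2207 − 431 = 1776 px; one third is 592.00 px.
The bottom-left point is one-third across and two-thirds down within the crop:
x = 156 + 1 × 228.33 ≈ 384; y = 431 + 2 × 592.00 ≈ 1615.

x = 384 px, y = 1615 px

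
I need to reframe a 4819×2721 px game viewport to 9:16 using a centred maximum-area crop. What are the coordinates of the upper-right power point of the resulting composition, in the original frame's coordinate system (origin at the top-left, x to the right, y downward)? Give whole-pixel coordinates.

x = 2665 px, y = 907 px

4819/2721 > 9/16, so the 9:16 crop keeps the full height 2721 and trims width to 2721 × 9/16 = 1530.56 px.
Left offset = (4819 − 1530.56)/2 = 1644.22 px; top offset = 0.
Upper-right is two-thirds across and one-third down within the crop:
x = 1644.22 + 2 × 1530.56/3 ≈ 2665; y = 0.00 + 1 × 2721.00/3 ≈ 907.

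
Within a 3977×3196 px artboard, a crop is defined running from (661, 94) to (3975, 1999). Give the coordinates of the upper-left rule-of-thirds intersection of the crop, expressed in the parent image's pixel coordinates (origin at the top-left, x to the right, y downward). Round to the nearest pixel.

x = 1766 px, y = 729 px

Crop width = 3975 − 661 = 3314 px; one third is 1104.67 px.
Crop height = 1999 − 94 = 1905 px; one third is 635.00 px.
The upper-left point is one-third across and one-third down within the crop:
x = 661 + 1 × 1104.67 ≈ 1766; y = 94 + 1 × 635.00 ≈ 729.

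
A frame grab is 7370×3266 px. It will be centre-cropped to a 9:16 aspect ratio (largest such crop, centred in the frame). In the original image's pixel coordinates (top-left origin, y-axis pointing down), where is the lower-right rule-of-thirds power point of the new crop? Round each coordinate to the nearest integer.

x = 3991 px, y = 2177 px

7370/3266 > 9/16, so the 9:16 crop keeps the full height 3266 and trims width to 3266 × 9/16 = 1837.12 px.
Left offset = (7370 − 1837.12)/2 = 2766.44 px; top offset = 0.
Lower-right is two-thirds across and two-thirds down within the crop:
x = 2766.44 + 2 × 1837.12/3 ≈ 3991; y = 0.00 + 2 × 3266.00/3 ≈ 2177.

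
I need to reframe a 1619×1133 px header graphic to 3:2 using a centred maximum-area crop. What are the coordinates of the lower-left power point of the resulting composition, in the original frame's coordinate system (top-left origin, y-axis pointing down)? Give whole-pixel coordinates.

(540, 746)

1619/1133 < 3/2, so the 3:2 crop keeps the full width 1619 and trims height to 1619 × 2/3 = 1079.33 px.
Top offset = (1133 − 1079.33)/2 = 26.83 px; left offset = 0.
Lower-left is one-third across and two-thirds down within the crop:
x = 0.00 + 1 × 1619.00/3 ≈ 540; y = 26.83 + 2 × 1079.33/3 ≈ 746.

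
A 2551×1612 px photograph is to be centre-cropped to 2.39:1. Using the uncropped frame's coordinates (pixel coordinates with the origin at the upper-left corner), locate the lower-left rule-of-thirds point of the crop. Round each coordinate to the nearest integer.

2551/1612 < 2.39/1, so the 2.39:1 crop keeps the full width 2551 and trims height to 2551 × 1/2.39 = 1067.36 px.
Top offset = (1612 − 1067.36)/2 = 272.32 px; left offset = 0.
Lower-left is one-third across and two-thirds down within the crop:
x = 0.00 + 1 × 2551.00/3 ≈ 850; y = 272.32 + 2 × 1067.36/3 ≈ 984.

(850, 984)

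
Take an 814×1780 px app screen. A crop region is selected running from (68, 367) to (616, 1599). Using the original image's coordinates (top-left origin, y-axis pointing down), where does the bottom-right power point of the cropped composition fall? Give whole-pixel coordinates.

Crop width = 616 − 68 = 548 px; one third is 182.67 px.
Crop height = 1599 − 367 = 1232 px; one third is 410.67 px.
The bottom-right point is two-thirds across and two-thirds down within the crop:
x = 68 + 2 × 182.67 ≈ 433; y = 367 + 2 × 410.67 ≈ 1188.

x = 433 px, y = 1188 px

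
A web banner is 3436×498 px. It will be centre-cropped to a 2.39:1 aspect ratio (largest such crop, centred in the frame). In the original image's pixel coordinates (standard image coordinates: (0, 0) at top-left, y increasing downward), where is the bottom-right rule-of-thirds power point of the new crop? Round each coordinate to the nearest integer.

3436/498 > 2.39/1, so the 2.39:1 crop keeps the full height 498 and trims width to 498 × 2.39/1 = 1190.22 px.
Left offset = (3436 − 1190.22)/2 = 1122.89 px; top offset = 0.
Bottom-right is two-thirds across and two-thirds down within the crop:
x = 1122.89 + 2 × 1190.22/3 ≈ 1916; y = 0.00 + 2 × 498.00/3 ≈ 332.

(1916, 332)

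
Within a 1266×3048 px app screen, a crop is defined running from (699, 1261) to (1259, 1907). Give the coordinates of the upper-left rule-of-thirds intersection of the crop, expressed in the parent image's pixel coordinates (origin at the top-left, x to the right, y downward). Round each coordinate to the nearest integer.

x = 886 px, y = 1476 px

Crop width = 1259 − 699 = 560 px; one third is 186.67 px.
Crop height = 1907 − 1261 = 646 px; one third is 215.33 px.
The upper-left point is one-third across and one-third down within the crop:
x = 699 + 1 × 186.67 ≈ 886; y = 1261 + 1 × 215.33 ≈ 1476.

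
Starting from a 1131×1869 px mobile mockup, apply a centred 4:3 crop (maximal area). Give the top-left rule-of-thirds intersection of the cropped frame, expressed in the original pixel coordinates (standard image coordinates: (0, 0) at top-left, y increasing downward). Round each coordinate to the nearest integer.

(377, 793)

1131/1869 < 4/3, so the 4:3 crop keeps the full width 1131 and trims height to 1131 × 3/4 = 848.25 px.
Top offset = (1869 − 848.25)/2 = 510.38 px; left offset = 0.
Top-left is one-third across and one-third down within the crop:
x = 0.00 + 1 × 1131.00/3 ≈ 377; y = 510.38 + 1 × 848.25/3 ≈ 793.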